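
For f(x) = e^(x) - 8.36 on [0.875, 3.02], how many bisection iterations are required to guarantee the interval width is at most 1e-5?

Initial width b − a = 3.02 − 0.875 = 2.145000.
After n steps the width is (b−a)/2^n; need (b−a)/2^n ≤ 1e-5.
So n ≥ log₂(2.145000/1e-5) = log₂(214500.0000) ≈ 17.7106.
Hence n = 18.

18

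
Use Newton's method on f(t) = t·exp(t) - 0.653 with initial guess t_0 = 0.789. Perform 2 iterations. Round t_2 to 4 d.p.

0.4324

f'(t) = (t + 1)·exp(t)
t_0 = 0.789000: f = 1.083742, f' = 3.937936 → t_1 = 0.789000 - (1.083742)/(3.937936) = 0.513794
t_1 = 0.513794: f = 0.205870, f' = 2.530492 → t_2 = 0.513794 - (0.205870)/(2.530492) = 0.432439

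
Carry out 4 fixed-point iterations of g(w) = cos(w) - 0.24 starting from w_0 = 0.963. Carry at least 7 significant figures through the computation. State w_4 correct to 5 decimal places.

w_1 = g(0.963000) = 0.331060
w_2 = g(0.331060) = 0.705698
w_3 = g(0.705698) = 0.521159
w_4 = g(0.521159) = 0.627243

0.62724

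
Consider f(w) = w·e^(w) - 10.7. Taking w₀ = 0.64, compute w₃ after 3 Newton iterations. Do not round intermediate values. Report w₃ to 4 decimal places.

2.3527

f'(w) = (w + 1)·e^(w)
w_0 = 0.640000: f = -9.486252, f' = 3.110229 → w_1 = 0.640000 - (-9.486252)/(3.110229) = 3.690018
w_1 = 3.690018: f = 137.068799, f' = 187.814353 → w_2 = 3.690018 - (137.068799)/(187.814353) = 2.960208
w_2 = 2.960208: f = 46.437864, f' = 76.439843 → w_3 = 2.960208 - (46.437864)/(76.439843) = 2.352699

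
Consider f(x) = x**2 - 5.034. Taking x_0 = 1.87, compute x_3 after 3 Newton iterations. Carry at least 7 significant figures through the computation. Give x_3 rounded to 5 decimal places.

f'(x) = 2x
x_0 = 1.870000: f = -1.537100, f' = 3.740000 → x_1 = 1.870000 - (-1.537100)/(3.740000) = 2.280989
x_1 = 2.280989: f = 0.168912, f' = 4.561979 → x_2 = 2.280989 - (0.168912)/(4.561979) = 2.243963
x_2 = 2.243963: f = 0.001371, f' = 4.487926 → x_3 = 2.243963 - (0.001371)/(4.487926) = 2.243658

2.24366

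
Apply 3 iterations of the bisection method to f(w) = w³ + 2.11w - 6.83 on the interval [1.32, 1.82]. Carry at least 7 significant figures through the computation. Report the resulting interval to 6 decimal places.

[1.507500, 1.570000]

f(1.320000) = -1.744832, f(1.820000) = 3.038768 (opposite signs)
step 1: m = 1.570000, f(m) = 0.352593 > 0 → root in [1.320000, 1.570000]
step 2: m = 1.445000, f(m) = -0.763854 < 0 → root in [1.445000, 1.570000]
step 3: m = 1.507500, f(m) = -0.223296 < 0 → root in [1.507500, 1.570000]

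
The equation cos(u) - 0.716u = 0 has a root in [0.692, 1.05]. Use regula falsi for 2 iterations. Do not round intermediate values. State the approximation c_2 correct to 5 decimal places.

0.88453

f(0.692000) = 0.274499, f(1.050000) = -0.254229
step 1: c = 0.877863, f(c) = 0.010248 > 0 → new bracket [0.877863, 1.050000]
step 2: c = 0.884532, f(c) = 0.000326 > 0 → new bracket [0.884532, 1.050000]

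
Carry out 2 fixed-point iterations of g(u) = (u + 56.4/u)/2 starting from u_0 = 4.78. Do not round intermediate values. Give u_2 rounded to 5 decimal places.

u_1 = g(4.780000) = 8.289582
u_2 = g(8.289582) = 7.546651

7.54665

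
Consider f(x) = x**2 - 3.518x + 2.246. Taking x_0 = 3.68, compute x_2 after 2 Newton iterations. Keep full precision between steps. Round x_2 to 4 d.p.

f'(x) = 2x - 3.518
x_0 = 3.680000: f = 2.842160, f' = 3.842000 → x_1 = 3.680000 - (2.842160)/(3.842000) = 2.940239
x_1 = 2.940239: f = 0.547246, f' = 2.362479 → x_2 = 2.940239 - (0.547246)/(2.362479) = 2.708599

2.7086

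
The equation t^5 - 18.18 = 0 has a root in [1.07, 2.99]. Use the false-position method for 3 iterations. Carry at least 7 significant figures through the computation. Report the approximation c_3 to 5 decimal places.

1.42373

False-position update: c = (a·f(b) − b·f(a))/(f(b) − f(a)); replace the endpoint whose sign matches f(c).
f(1.070000) = -16.777448, f(2.990000) = 220.796910
step 1: c = 1.205590, f(c) = -15.633181 < 0 → new bracket [1.205590, 2.990000]
step 2: c = 1.323578, f(c) = -14.117922 < 0 → new bracket [1.323578, 2.990000]
step 3: c = 1.423727, f(c) = -12.330299 < 0 → new bracket [1.423727, 2.990000]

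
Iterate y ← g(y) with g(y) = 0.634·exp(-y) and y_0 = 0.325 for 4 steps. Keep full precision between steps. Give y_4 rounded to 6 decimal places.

0.414674

y_1 = g(0.325000) = 0.458082
y_2 = g(0.458082) = 0.401002
y_3 = g(0.401002) = 0.424557
y_4 = g(0.424557) = 0.414674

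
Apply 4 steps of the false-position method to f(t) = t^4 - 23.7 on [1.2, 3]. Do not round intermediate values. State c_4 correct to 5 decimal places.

2.16450

f(1.200000) = -21.626400, f(3.000000) = 57.300000
step 1: c = 1.693213, f(c) = -15.480483 < 0 → new bracket [1.693213, 3.000000]
step 2: c = 1.971168, f(c) = -8.602868 < 0 → new bracket [1.971168, 3.000000]
step 3: c = 2.105470, f(c) = -4.048470 < 0 → new bracket [2.105470, 3.000000]
step 4: c = 2.164501, f(c) = -1.750153 < 0 → new bracket [2.164501, 3.000000]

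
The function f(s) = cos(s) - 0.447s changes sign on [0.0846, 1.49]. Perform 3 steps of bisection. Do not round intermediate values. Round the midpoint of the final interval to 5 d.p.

1.05081

f(0.084600) = 0.958607, f(1.490000) = -0.585322 (opposite signs)
step 1: m = 0.787300, f(m) = 0.353838 > 0 → root in [0.787300, 1.490000]
step 2: m = 1.138650, f(m) = -0.090156 < 0 → root in [0.787300, 1.138650]
step 3: m = 0.962975, f(m) = 0.140631 > 0 → root in [0.962975, 1.138650]
Midpoint of [0.962975, 1.138650] = 1.050812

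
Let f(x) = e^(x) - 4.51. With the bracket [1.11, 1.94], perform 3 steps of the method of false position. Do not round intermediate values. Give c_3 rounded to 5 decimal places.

1.50284

f(1.110000) = -1.475642, f(1.940000) = 2.448751
step 1: c = 1.422095, f(c) = -0.364204 < 0 → new bracket [1.422095, 1.940000]
step 2: c = 1.489150, f(c) = -0.076675 < 0 → new bracket [1.489150, 1.940000]
step 3: c = 1.502838, f(c) = -0.015573 < 0 → new bracket [1.502838, 1.940000]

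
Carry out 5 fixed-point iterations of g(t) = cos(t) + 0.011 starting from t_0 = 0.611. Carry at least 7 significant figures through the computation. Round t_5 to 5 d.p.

0.76382

t_1 = g(0.611000) = 0.830075
t_2 = g(0.830075) = 0.685821
t_3 = g(0.685821) = 0.784900
t_4 = g(0.784900) = 0.718459
t_5 = g(0.718459) = 0.763821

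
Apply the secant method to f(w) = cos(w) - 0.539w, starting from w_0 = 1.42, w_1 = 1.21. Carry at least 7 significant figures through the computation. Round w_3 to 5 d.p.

f(w_0) = -0.615155, f(w_1) = -0.299171
w_2 = 1.210000 - (-0.299171)·(1.210000 - 1.420000)/(-0.299171 - (-0.615155)) = 1.011174; f(w_2) = -0.014157
w_3 = 1.011174 - (-0.014157)·(1.011174 - 1.210000)/(-0.014157 - (-0.299171)) = 1.001298; f(w_3) = -0.000490

1.00130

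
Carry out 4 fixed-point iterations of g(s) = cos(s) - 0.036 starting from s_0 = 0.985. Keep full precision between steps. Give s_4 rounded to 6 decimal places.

0.768251

s_1 = g(0.985000) = 0.516863
s_2 = g(0.516863) = 0.833374
s_3 = g(0.833374) = 0.636382
s_4 = g(0.636382) = 0.768251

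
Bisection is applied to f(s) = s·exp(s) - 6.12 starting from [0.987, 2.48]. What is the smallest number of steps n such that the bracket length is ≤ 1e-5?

18

Initial width b − a = 2.48 − 0.987 = 1.493000.
After n steps the width is (b−a)/2^n; need (b−a)/2^n ≤ 1e-5.
So n ≥ log₂(1.493000/1e-5) = log₂(149300.0000) ≈ 17.1879.
Hence n = 18.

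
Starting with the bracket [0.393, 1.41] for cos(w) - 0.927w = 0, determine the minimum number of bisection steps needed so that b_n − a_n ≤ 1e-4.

14

Initial width b − a = 1.41 − 0.393 = 1.017000.
After n steps the width is (b−a)/2^n; need (b−a)/2^n ≤ 1e-4.
So n ≥ log₂(1.017000/1e-4) = log₂(10170.0000) ≈ 13.3120.
Hence n = 14.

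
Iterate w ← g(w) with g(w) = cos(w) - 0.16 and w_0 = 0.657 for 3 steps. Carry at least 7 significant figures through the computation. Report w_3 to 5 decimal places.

0.63793

w_1 = g(0.657000) = 0.631828
w_2 = g(0.631828) = 0.646949
w_3 = g(0.646949) = 0.637926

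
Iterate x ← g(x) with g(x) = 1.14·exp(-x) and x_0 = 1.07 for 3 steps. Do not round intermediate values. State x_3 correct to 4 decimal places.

0.5273

x_1 = g(1.070000) = 0.391030
x_2 = g(0.391030) = 0.771050
x_3 = g(0.771050) = 0.527281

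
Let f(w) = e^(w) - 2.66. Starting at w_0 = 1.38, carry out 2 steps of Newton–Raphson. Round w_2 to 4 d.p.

f'(w) = e^(w)
w_0 = 1.380000: f = 1.314902, f' = 3.974902 → w_1 = 1.380000 - (1.314902)/(3.974902) = 1.049199
w_1 = 1.049199: f = 0.195363, f' = 2.855363 → w_2 = 1.049199 - (0.195363)/(2.855363) = 0.980779

0.9808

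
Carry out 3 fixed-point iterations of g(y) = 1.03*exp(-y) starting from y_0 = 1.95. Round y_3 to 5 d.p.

y_1 = g(1.950000) = 0.146542
y_2 = g(0.146542) = 0.889600
y_3 = g(0.889600) = 0.423145

0.42314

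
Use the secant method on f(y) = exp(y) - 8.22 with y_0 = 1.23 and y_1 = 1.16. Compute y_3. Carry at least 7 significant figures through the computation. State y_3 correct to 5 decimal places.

f(y_0) = -4.798770, f(y_1) = -5.030067
y_2 = 1.160000 - (-5.030067)·(1.160000 - 1.230000)/(-5.030067 - (-4.798770)) = 2.682310; f(y_2) = 6.398828
y_3 = 2.682310 - (6.398828)·(2.682310 - 1.160000)/(6.398828 - (-5.030067)) = 1.829997; f(y_3) = -1.986134

1.83000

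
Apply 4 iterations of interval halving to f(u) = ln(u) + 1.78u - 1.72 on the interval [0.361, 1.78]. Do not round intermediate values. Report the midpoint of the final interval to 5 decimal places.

0.93747

f(0.361000) = -2.096297, f(1.780000) = 2.025013 (opposite signs)
step 1: m = 1.070500, f(m) = 0.253616 > 0 → root in [0.361000, 1.070500]
step 2: m = 0.715750, f(m) = -0.780389 < 0 → root in [0.715750, 1.070500]
step 3: m = 0.893125, f(m) = -0.243266 < 0 → root in [0.893125, 1.070500]
step 4: m = 0.981812, f(m) = 0.009271 > 0 → root in [0.893125, 0.981812]
Midpoint of [0.893125, 0.981812] = 0.937469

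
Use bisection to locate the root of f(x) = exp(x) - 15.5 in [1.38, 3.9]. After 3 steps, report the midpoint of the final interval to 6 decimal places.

2.797500

f(1.380000) = -11.525098, f(3.900000) = 33.902449 (opposite signs)
step 1: m = 2.640000, f(m) = -1.486796 < 0 → root in [2.640000, 3.900000]
step 2: m = 3.270000, f(m) = 10.811339 > 0 → root in [2.640000, 3.270000]
step 3: m = 2.955000, f(m) = 3.701723 > 0 → root in [2.640000, 2.955000]
Midpoint of [2.640000, 2.955000] = 2.797500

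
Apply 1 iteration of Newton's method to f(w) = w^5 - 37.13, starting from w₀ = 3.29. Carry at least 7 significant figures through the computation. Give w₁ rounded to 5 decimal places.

2.69538

f'(w) = 5w⁴
w_0 = 3.290000: f = 348.330153, f' = 585.805704 → w_1 = 3.290000 - (348.330153)/(585.805704) = 2.695383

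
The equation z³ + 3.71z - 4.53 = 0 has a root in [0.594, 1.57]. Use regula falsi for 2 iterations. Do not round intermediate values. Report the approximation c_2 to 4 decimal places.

False-position update: c = (a·f(b) − b·f(a))/(f(b) − f(a)); replace the endpoint whose sign matches f(c).
f(0.594000) = -2.116675, f(1.570000) = 5.164593
step 1: c = 0.877725, f(c) = -0.597442 < 0 → new bracket [0.877725, 1.570000]
step 2: c = 0.949504, f(c) = -0.151308 < 0 → new bracket [0.949504, 1.570000]

0.9495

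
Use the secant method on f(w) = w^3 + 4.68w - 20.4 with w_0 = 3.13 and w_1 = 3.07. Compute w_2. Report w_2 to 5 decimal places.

2.38658

Secant update: w_(k+1) = w_k − f(w_k)·(w_k − w_(k-1))/(f(w_k) − f(w_(k-1))).
f(w_0) = 24.912697, f(w_1) = 22.902043
w_2 = 3.070000 - (22.902043)·(3.070000 - 3.130000)/(22.902043 - (24.912697)) = 2.386579; f(w_2) = 4.362576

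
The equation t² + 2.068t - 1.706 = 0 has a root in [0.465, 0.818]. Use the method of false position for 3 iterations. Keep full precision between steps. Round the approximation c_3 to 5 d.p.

0.63185

False-position update: c = (a·f(b) − b·f(a))/(f(b) − f(a)); replace the endpoint whose sign matches f(c).
f(0.465000) = -0.528155, f(0.818000) = 0.654748
step 1: c = 0.622611, f(c) = -0.030795 < 0 → new bracket [0.622611, 0.818000]
step 2: c = 0.631388, f(c) = -0.001638 < 0 → new bracket [0.631388, 0.818000]
step 3: c = 0.631854, f(c) = -0.000087 < 0 → new bracket [0.631854, 0.818000]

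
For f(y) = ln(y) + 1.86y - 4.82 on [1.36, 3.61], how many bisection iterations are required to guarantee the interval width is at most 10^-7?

Initial width b − a = 3.61 − 1.36 = 2.250000.
After n steps the width is (b−a)/2^n; need (b−a)/2^n ≤ 10^-7.
So n ≥ log₂(2.250000/10^-7) = log₂(22500000.0000) ≈ 24.4234.
Hence n = 25.

25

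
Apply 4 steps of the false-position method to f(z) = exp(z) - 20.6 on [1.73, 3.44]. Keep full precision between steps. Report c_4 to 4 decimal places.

3.0231

f(1.730000) = -14.959346, f(3.440000) = 10.586958
step 1: c = 2.731338, f(c) = -5.246586 < 0 → new bracket [2.731338, 3.440000]
step 2: c = 2.966159, f(c) = -1.182798 < 0 → new bracket [2.966159, 3.440000]
step 3: c = 3.013778, f(c) = -0.235813 < 0 → new bracket [3.013778, 3.440000]
step 4: c = 3.023065, f(c) = -0.045814 < 0 → new bracket [3.023065, 3.440000]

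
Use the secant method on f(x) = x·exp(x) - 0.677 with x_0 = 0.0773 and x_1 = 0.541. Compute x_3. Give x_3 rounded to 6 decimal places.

Secant update: x_(k+1) = x_k − f(x_k)·(x_k − x_(k-1))/(f(x_k) − f(x_(k-1))).
f(x_0) = -0.593488, f(x_1) = 0.252289
x_2 = 0.541000 - (0.252289)·(0.541000 - 0.077300)/(0.252289 - (-0.593488)) = 0.402682; f(x_2) = -0.074656
x_3 = 0.402682 - (-0.074656)·(0.402682 - 0.541000)/(-0.074656 - (0.252289)) = 0.434266; f(x_3) = -0.006567

0.434266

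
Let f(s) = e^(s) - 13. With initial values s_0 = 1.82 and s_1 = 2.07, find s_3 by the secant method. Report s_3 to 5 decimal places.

2.50637

f(s_0) = -6.828142, f(s_1) = -5.075177
s_2 = 2.070000 - (-5.075177)·(2.070000 - 1.820000)/(-5.075177 - (-6.828142)) = 2.793799; f(s_2) = 3.342990
s_3 = 2.793799 - (3.342990)·(2.793799 - 2.070000)/(3.342990 - (-5.075177)) = 2.506367; f(s_3) = -0.739696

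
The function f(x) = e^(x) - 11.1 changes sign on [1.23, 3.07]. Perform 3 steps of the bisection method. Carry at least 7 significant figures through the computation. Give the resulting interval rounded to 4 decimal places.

f(1.230000) = -7.678770, f(3.070000) = 10.441903 (opposite signs)
step 1: m = 2.150000, f(m) = -2.515142 < 0 → root in [2.150000, 3.070000]
step 2: m = 2.610000, f(m) = 2.499051 > 0 → root in [2.150000, 2.610000]
step 3: m = 2.380000, f(m) = -0.295097 < 0 → root in [2.380000, 2.610000]

[2.3800, 2.6100]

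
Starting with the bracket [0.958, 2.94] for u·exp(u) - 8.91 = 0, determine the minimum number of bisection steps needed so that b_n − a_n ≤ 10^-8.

28

Initial width b − a = 2.94 − 0.958 = 1.982000.
After n steps the width is (b−a)/2^n; need (b−a)/2^n ≤ 10^-8.
So n ≥ log₂(1.982000/10^-8) = log₂(198200000.0000) ≈ 27.5624.
Hence n = 28.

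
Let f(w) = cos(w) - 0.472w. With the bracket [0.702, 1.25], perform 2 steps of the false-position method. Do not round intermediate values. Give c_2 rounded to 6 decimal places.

False-position update: c = (a·f(b) − b·f(a))/(f(b) − f(a)); replace the endpoint whose sign matches f(c).
f(0.702000) = 0.432208, f(1.250000) = -0.274678
step 1: c = 1.037061, f(c) = 0.019259 > 0 → new bracket [1.037061, 1.250000]
step 2: c = 1.051014, f(c) = 0.000613 > 0 → new bracket [1.051014, 1.250000]

1.051014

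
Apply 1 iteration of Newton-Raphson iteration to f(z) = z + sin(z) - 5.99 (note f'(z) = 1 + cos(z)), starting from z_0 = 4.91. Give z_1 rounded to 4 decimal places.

z_0 = 4.910000: f = -2.060538, f' = 1.196327 → z_1 = 4.910000 - (-2.060538)/(1.196327) = 6.632387

6.6324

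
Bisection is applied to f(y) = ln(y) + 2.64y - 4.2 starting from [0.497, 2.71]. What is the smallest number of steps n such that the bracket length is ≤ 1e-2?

8

Initial width b − a = 2.71 − 0.497 = 2.213000.
After n steps the width is (b−a)/2^n; need (b−a)/2^n ≤ 1e-2.
So n ≥ log₂(2.213000/1e-2) = log₂(221.3000) ≈ 7.7899.
Hence n = 8.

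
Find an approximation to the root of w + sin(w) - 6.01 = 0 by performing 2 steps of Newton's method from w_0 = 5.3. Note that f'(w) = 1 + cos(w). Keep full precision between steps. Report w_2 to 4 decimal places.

6.1466

Newton update: w ← w − f(w)/f'(w).
w_0 = 5.300000: f = -1.542267, f' = 1.554374 → w_1 = 5.300000 - (-1.542267)/(1.554374) = 6.292211
w_1 = 6.292211: f = 0.291237, f' = 1.999959 → w_2 = 6.292211 - (0.291237)/(1.999959) = 6.146590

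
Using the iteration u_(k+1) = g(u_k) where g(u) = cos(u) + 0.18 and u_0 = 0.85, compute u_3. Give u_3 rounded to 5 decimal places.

0.84188

u_1 = g(0.850000) = 0.839983
u_2 = g(0.839983) = 0.847475
u_3 = g(0.847475) = 0.841878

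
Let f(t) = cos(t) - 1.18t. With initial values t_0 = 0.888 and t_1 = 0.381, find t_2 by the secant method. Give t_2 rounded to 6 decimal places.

f(t_0) = -0.416875, f(t_1) = 0.478713
t_2 = 0.381000 - (0.478713)·(0.381000 - 0.888000)/(0.478713 - (-0.416875)) = 0.652004; f(t_2) = 0.025505

0.652004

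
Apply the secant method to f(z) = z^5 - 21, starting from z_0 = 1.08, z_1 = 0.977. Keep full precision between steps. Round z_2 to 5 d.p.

f(z_0) = -19.530672, f(z_1) = -20.109830
z_2 = 0.977000 - (-20.109830)·(0.977000 - 1.080000)/(-20.109830 - (-19.530672)) = 4.553418; f(z_2) = 1936.436710

4.55342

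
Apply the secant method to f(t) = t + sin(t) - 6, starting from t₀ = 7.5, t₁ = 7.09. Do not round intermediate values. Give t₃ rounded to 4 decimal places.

6.1467

f(t_0) = 2.438000, f(t_1) = 1.812087
t_2 = 7.090000 - (1.812087)·(7.090000 - 7.500000)/(1.812087 - (2.438000)) = 5.903004; f(t_2) = -0.468084
t_3 = 5.903004 - (-0.468084)·(5.903004 - 7.090000)/(-0.468084 - (1.812087)) = 6.146676; f(t_3) = 0.010591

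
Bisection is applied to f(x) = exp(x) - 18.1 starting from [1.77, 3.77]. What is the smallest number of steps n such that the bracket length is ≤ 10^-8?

Initial width b − a = 3.77 − 1.77 = 2.000000.
After n steps the width is (b−a)/2^n; need (b−a)/2^n ≤ 10^-8.
So n ≥ log₂(2.000000/10^-8) = log₂(200000000.0000) ≈ 27.5754.
Hence n = 28.

28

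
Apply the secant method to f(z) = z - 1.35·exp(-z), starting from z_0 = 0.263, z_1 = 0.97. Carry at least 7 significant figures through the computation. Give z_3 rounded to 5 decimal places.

f(z_0) = -0.774802, f(z_1) = 0.458238
z_2 = 0.970000 - (0.458238)·(0.970000 - 0.263000)/(0.458238 - (-0.774802)) = 0.707256; f(z_2) = 0.041712
z_3 = 0.707256 - (0.041712)·(0.707256 - 0.970000)/(0.041712 - (0.458238)) = 0.680944; f(z_3) = -0.002344

0.68094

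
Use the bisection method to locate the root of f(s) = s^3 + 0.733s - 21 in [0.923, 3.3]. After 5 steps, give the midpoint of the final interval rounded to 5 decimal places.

2.66861

f(0.923000) = -19.537111, f(3.300000) = 17.355900 (opposite signs)
step 1: m = 2.111500, f(m) = -10.038291 < 0 → root in [2.111500, 3.300000]
step 2: m = 2.705750, f(m) = 0.792335 > 0 → root in [2.111500, 2.705750]
step 3: m = 2.408625, f(m) = -5.260902 < 0 → root in [2.408625, 2.705750]
step 4: m = 2.557187, f(m) = -2.403601 < 0 → root in [2.557187, 2.705750]
step 5: m = 2.631469, f(m) = -0.849192 < 0 → root in [2.631469, 2.705750]
Midpoint of [2.631469, 2.705750] = 2.668609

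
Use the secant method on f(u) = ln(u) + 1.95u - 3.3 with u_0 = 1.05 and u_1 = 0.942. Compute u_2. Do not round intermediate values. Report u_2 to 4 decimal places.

1.4573

f(u_0) = -1.203710, f(u_1) = -1.522850
u_2 = 0.942000 - (-1.522850)·(0.942000 - 1.050000)/(-1.522850 - (-1.203710)) = 1.457347; f(u_2) = -0.081557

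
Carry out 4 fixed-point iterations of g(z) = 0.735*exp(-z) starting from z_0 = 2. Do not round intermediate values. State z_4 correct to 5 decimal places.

z_1 = g(2.000000) = 0.099471
z_2 = g(0.099471) = 0.665407
z_3 = g(0.665407) = 0.377837
z_4 = g(0.377837) = 0.503726

0.50373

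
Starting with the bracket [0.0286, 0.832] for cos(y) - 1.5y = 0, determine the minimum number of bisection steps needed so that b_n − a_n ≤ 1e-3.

10

Initial width b − a = 0.832 − 0.0286 = 0.803400.
After n steps the width is (b−a)/2^n; need (b−a)/2^n ≤ 1e-3.
So n ≥ log₂(0.803400/1e-3) = log₂(803.4000) ≈ 9.6500.
Hence n = 10.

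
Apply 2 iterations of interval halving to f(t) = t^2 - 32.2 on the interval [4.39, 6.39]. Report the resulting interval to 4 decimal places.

[5.3900, 5.8900]

f(4.390000) = -12.927900, f(6.390000) = 8.632100 (opposite signs)
step 1: m = 5.390000, f(m) = -3.147900 < 0 → root in [5.390000, 6.390000]
step 2: m = 5.890000, f(m) = 2.492100 > 0 → root in [5.390000, 5.890000]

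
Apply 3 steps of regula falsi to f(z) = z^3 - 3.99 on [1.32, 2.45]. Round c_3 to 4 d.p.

f(1.320000) = -1.690032, f(2.450000) = 10.716125
step 1: c = 1.473935, f(c) = -0.787902 < 0 → new bracket [1.473935, 2.450000]
step 2: c = 1.540785, f(c) = -0.332151 < 0 → new bracket [1.540785, 2.450000]
step 3: c = 1.568119, f(c) = -0.134001 < 0 → new bracket [1.568119, 2.450000]

1.5681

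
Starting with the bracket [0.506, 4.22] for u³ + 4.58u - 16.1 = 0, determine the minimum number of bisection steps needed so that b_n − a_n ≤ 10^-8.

29

Initial width b − a = 4.22 − 0.506 = 3.714000.
After n steps the width is (b−a)/2^n; need (b−a)/2^n ≤ 10^-8.
So n ≥ log₂(3.714000/10^-8) = log₂(371400000.0000) ≈ 28.4684.
Hence n = 29.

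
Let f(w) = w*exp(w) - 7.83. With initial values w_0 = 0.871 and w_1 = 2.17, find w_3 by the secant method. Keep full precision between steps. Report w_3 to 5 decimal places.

f(w_0) = -5.748921, f(w_1) = 11.175476
w_2 = 2.170000 - (11.175476)·(2.170000 - 0.871000)/(11.175476 - (-5.748921)) = 1.312248; f(w_2) = -2.955640
w_3 = 1.312248 - (-2.955640)·(1.312248 - 2.170000)/(-2.955640 - (11.175476)) = 1.491654; f(w_3) = -1.200438

1.49165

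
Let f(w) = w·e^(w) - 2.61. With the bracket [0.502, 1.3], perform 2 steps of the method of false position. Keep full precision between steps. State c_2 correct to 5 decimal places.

0.95344

False-position update: c = (a·f(b) − b·f(a))/(f(b) − f(a)); replace the endpoint whose sign matches f(c).
f(0.502000) = -1.780685, f(1.300000) = 2.160086
step 1: c = 0.862586, f(c) = -0.566293 < 0 → new bracket [0.862586, 1.300000]
step 2: c = 0.953441, f(c) = -0.136182 < 0 → new bracket [0.953441, 1.300000]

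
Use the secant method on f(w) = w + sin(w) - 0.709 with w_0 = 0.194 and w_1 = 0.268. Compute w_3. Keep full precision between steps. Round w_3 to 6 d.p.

f(w_0) = -0.322215, f(w_1) = -0.176197
w_2 = 0.268000 - (-0.176197)·(0.268000 - 0.194000)/(-0.176197 - (-0.322215)) = 0.357294; f(w_2) = -0.001965
w_3 = 0.357294 - (-0.001965)·(0.357294 - 0.268000)/(-0.001965 - (-0.176197)) = 0.358301; f(w_3) = -0.000015

0.358301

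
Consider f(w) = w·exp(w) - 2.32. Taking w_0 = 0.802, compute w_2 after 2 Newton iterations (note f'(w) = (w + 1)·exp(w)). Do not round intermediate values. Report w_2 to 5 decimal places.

w_0 = 0.802000: f = -0.531543, f' = 4.018454 → w_1 = 0.802000 - (-0.531543)/(4.018454) = 0.934275
w_1 = 0.934275: f = 0.058075, f' = 4.923444 → w_2 = 0.934275 - (0.058075)/(4.923444) = 0.922480

0.92248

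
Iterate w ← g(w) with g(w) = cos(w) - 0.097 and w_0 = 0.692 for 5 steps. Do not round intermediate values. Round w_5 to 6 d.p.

0.679199

w_1 = g(0.692000) = 0.672971
w_2 = g(0.672971) = 0.684973
w_3 = g(0.684973) = 0.677436
w_4 = g(0.677436) = 0.682182
w_5 = g(0.682182) = 0.679199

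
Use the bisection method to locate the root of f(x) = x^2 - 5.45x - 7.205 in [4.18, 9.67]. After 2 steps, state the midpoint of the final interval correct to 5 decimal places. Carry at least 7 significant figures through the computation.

f(4.180000) = -12.513600, f(9.670000) = 33.602400 (opposite signs)
step 1: m = 6.925000, f(m) = 3.009375 > 0 → root in [4.180000, 6.925000]
step 2: m = 5.552500, f(m) = -6.635869 < 0 → root in [5.552500, 6.925000]
Midpoint of [5.552500, 6.925000] = 6.238750

6.23875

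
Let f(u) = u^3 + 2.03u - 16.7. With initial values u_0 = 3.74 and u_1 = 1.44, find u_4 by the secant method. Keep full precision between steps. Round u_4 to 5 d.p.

f(u_0) = 43.205824, f(u_1) = -10.790816
u_2 = 1.440000 - (-10.790816)·(1.440000 - 3.740000)/(-10.790816 - (43.205824)) = 1.899637; f(u_2) = -5.988662
u_3 = 1.899637 - (-5.988662)·(1.899637 - 1.440000)/(-5.988662 - (-10.790816)) = 2.472841; f(u_3) = 3.441154
u_4 = 2.472841 - (3.441154)·(2.472841 - 1.899637)/(3.441154 - (-5.988662)) = 2.263666; f(u_4) = -0.505314

2.26367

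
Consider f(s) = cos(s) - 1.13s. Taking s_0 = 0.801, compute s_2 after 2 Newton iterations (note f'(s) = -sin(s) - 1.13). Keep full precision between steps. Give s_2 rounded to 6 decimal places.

0.685211

s_0 = 0.801000: f = -0.209141, f' = -1.848052 → s_1 = 0.801000 - (-0.209141)/(-1.848052) = 0.687832
s_1 = 0.687832: f = -0.004625, f' = -1.764863 → s_2 = 0.687832 - (-0.004625)/(-1.764863) = 0.685211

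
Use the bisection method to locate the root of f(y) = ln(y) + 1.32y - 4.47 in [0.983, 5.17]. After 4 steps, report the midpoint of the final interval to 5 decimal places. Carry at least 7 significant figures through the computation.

2.68397

f(0.983000) = -3.189586, f(5.170000) = 3.997273 (opposite signs)
step 1: m = 3.076500, f(m) = 0.714773 > 0 → root in [0.983000, 3.076500]
step 2: m = 2.029750, f(m) = -1.082817 < 0 → root in [2.029750, 3.076500]
step 3: m = 2.553125, f(m) = -0.162557 < 0 → root in [2.553125, 3.076500]
step 4: m = 2.814812, f(m) = 0.280448 > 0 → root in [2.553125, 2.814812]
Midpoint of [2.553125, 2.814812] = 2.683969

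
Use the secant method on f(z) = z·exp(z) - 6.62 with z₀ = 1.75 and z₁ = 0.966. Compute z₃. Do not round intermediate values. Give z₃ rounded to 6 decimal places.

1.534454

f(z_0) = 3.450555, f(z_1) = -4.081918
z_2 = 0.966000 - (-4.081918)·(0.966000 - 1.750000)/(-4.081918 - (3.450555)) = 1.390857; f(z_2) = -1.031130
z_3 = 1.390857 - (-1.031130)·(1.390857 - 0.966000)/(-1.031130 - (-4.081918)) = 1.534454; f(z_3) = 0.498008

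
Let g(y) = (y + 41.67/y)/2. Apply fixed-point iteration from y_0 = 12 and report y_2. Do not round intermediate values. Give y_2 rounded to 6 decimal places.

6.561290

y_1 = g(12.000000) = 7.736250
y_2 = g(7.736250) = 6.561290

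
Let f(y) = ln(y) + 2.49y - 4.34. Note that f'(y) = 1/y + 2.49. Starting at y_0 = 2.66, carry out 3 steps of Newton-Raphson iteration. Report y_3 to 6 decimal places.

y_0 = 2.660000: f = 3.261726, f' = 2.865940 → y_1 = 2.660000 - (3.261726)/(2.865940) = 1.521900
y_1 = 1.521900: f = -0.130509, f' = 3.147073 → y_2 = 1.521900 - (-0.130509)/(3.147073) = 1.563370
y_2 = 1.563370: f = -0.000365, f' = 3.129644 → y_3 = 1.563370 - (-0.000365)/(3.129644) = 1.563487

1.563487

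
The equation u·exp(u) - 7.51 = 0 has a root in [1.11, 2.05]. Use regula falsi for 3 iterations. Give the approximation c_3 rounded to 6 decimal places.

f(1.110000) = -4.141862, f(2.050000) = 8.414197
step 1: c = 1.420077, f(c) = -1.634514 < 0 → new bracket [1.420077, 2.050000]
step 2: c = 1.522540, f(c) = -0.530900 < 0 → new bracket [1.522540, 2.050000]
step 3: c = 1.553845, f(c) = -0.160900 < 0 → new bracket [1.553845, 2.050000]

1.553845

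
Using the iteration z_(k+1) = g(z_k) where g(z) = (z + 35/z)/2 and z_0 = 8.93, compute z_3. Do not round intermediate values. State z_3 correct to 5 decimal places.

5.91611

z_1 = g(8.930000) = 6.424686
z_2 = g(6.424686) = 5.936212
z_3 = g(5.936212) = 5.916114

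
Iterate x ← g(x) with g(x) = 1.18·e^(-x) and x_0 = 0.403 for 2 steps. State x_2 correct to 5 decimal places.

0.53628

x_1 = g(0.403000) = 0.788608
x_2 = g(0.788608) = 0.536283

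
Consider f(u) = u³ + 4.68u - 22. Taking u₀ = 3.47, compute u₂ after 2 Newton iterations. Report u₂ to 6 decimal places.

f'(u) = 3u² + 4.68
u_0 = 3.470000: f = 36.021523, f' = 40.802700 → u_1 = 3.470000 - (36.021523)/(40.802700) = 2.587178
u_1 = 2.587178: f = 7.425242, f' = 24.760469 → u_2 = 2.587178 - (7.425242)/(24.760469) = 2.287295

2.287295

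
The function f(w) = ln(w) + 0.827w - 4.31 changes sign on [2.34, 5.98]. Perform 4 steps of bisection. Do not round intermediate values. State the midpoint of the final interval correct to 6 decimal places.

f(2.340000) = -1.524669, f(5.980000) = 2.423881 (opposite signs)
step 1: m = 4.160000, f(m) = 0.555835 > 0 → root in [2.340000, 4.160000]
step 2: m = 3.250000, f(m) = -0.443595 < 0 → root in [3.250000, 4.160000]
step 3: m = 3.705000, f(m) = 0.063718 > 0 → root in [3.250000, 3.705000]
step 4: m = 3.477500, f(m) = -0.187794 < 0 → root in [3.477500, 3.705000]
Midpoint of [3.477500, 3.705000] = 3.591250

3.591250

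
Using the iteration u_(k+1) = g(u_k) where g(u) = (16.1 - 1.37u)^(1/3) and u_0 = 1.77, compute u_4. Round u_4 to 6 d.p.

u_1 = g(1.770000) = 2.391352
u_2 = g(2.391352) = 2.340666
u_3 = g(2.340666) = 2.344883
u_4 = g(2.344883) = 2.344533

2.344533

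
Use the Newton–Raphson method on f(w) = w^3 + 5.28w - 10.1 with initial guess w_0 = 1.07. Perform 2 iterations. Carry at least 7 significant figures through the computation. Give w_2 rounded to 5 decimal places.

1.39747

f'(w) = 3w^2 + 5.28
w_0 = 1.070000: f = -3.225357, f' = 8.714700 → w_1 = 1.070000 - (-3.225357)/(8.714700) = 1.440105
w_1 = 1.440105: f = 0.490396, f' = 11.501710 → w_2 = 1.440105 - (0.490396)/(11.501710) = 1.397469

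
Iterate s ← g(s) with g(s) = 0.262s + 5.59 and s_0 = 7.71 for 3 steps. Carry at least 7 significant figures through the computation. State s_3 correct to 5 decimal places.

s_1 = g(7.710000) = 7.610020
s_2 = g(7.610020) = 7.583825
s_3 = g(7.583825) = 7.576962

7.57696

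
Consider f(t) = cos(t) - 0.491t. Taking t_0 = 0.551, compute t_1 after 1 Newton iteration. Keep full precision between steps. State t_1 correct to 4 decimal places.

f'(t) = -sin(t) - 0.491
t_0 = 0.551000: f = 0.581460, f' = -1.014539 → t_1 = 0.551000 - (0.581460)/(-1.014539) = 1.124127

1.1241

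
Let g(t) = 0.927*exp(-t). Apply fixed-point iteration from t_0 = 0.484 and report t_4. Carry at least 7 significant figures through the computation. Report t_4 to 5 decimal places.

t_1 = g(0.484000) = 0.571322
t_2 = g(0.571322) = 0.523549
t_3 = g(0.523549) = 0.549168
t_4 = g(0.549168) = 0.535278

0.53528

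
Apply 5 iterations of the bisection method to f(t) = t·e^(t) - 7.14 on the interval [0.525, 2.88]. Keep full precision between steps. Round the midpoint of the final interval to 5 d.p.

f(0.525000) = -6.252509, f(2.880000) = 44.165107 (opposite signs)
step 1: m = 1.702500, f(m) = 2.202723 > 0 → root in [0.525000, 1.702500]
step 2: m = 1.113750, f(m) = -3.747786 < 0 → root in [1.113750, 1.702500]
step 3: m = 1.408125, f(m) = -1.383187 < 0 → root in [1.408125, 1.702500]
step 4: m = 1.555312, f(m) = 0.226841 > 0 → root in [1.408125, 1.555312]
step 5: m = 1.481719, f(m) = -0.619693 < 0 → root in [1.481719, 1.555312]
Midpoint of [1.481719, 1.555312] = 1.518516

1.51852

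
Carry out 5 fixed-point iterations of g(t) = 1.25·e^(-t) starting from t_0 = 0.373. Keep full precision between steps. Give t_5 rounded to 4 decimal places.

t_1 = g(0.373000) = 0.860832
t_2 = g(0.860832) = 0.528513
t_3 = g(0.528513) = 0.736851
t_4 = g(0.736851) = 0.598273
t_5 = g(0.598273) = 0.687200

0.6872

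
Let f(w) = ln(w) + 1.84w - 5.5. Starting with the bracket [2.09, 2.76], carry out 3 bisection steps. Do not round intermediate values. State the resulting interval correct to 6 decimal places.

f(2.090000) = -0.917236, f(2.760000) = 0.593631 (opposite signs)
step 1: m = 2.425000, f(m) = -0.152168 < 0 → root in [2.425000, 2.760000]
step 2: m = 2.592500, f(m) = 0.222823 > 0 → root in [2.425000, 2.592500]
step 3: m = 2.508750, f(m) = 0.035885 > 0 → root in [2.425000, 2.508750]

[2.425000, 2.508750]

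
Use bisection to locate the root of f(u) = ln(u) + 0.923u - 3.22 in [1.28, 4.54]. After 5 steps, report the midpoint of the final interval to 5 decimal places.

f(1.280000) = -1.791700, f(4.540000) = 2.483347 (opposite signs)
step 1: m = 2.910000, f(m) = 0.534083 > 0 → root in [1.280000, 2.910000]
step 2: m = 2.095000, f(m) = -0.546761 < 0 → root in [2.095000, 2.910000]
step 3: m = 2.502500, f(m) = 0.007098 > 0 → root in [2.095000, 2.502500]
step 4: m = 2.298750, f(m) = -0.265888 < 0 → root in [2.298750, 2.502500]
step 5: m = 2.400625, f(m) = -0.128494 < 0 → root in [2.400625, 2.502500]
Midpoint of [2.400625, 2.502500] = 2.451563

2.45156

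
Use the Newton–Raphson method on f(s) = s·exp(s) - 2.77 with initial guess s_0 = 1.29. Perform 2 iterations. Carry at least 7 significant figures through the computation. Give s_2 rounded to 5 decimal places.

1.01128

Newton update: s ← s − f(s)/f'(s).
f'(s) = (s + 1)·exp(s)
s_0 = 1.290000: f = 1.916295, f' = 8.319081 → s_1 = 1.290000 - (1.916295)/(8.319081) = 1.059651
s_1 = 1.059651: f = 0.287477, f' = 5.942840 → s_2 = 1.059651 - (0.287477)/(5.942840) = 1.011277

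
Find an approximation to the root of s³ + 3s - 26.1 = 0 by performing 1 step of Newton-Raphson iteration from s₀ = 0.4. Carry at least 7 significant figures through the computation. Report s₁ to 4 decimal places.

7.5368

Newton update: s ← s − f(s)/f'(s).
f'(s) = 3s² + 3
s_0 = 0.400000: f = -24.836000, f' = 3.480000 → s_1 = 0.400000 - (-24.836000)/(3.480000) = 7.536782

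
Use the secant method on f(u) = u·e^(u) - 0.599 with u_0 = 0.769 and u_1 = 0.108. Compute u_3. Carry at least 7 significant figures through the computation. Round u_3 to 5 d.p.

f(u_0) = 1.060200, f(u_1) = -0.478683
u_2 = 0.108000 - (-0.478683)·(0.108000 - 0.769000)/(-0.478683 - (1.060200)) = 0.313610; f(u_2) = -0.169870
u_3 = 0.313610 - (-0.169870)·(0.313610 - 0.108000)/(-0.169870 - (-0.478683)) = 0.426711; f(u_3) = 0.054810

0.42671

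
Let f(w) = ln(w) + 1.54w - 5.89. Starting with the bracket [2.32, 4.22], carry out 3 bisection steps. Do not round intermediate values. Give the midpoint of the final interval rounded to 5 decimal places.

3.15125

f(2.320000) = -1.475633, f(4.220000) = 2.048635 (opposite signs)
step 1: m = 3.270000, f(m) = 0.330590 > 0 → root in [2.320000, 3.270000]
step 2: m = 2.795000, f(m) = -0.557868 < 0 → root in [2.795000, 3.270000]
step 3: m = 3.032500, f(m) = -0.110563 < 0 → root in [3.032500, 3.270000]
Midpoint of [3.032500, 3.270000] = 3.151250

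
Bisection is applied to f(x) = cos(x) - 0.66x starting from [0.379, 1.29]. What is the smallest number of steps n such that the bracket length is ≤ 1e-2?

7

Initial width b − a = 1.29 − 0.379 = 0.911000.
After n steps the width is (b−a)/2^n; need (b−a)/2^n ≤ 1e-2.
So n ≥ log₂(0.911000/1e-2) = log₂(91.1000) ≈ 6.5094.
Hence n = 7.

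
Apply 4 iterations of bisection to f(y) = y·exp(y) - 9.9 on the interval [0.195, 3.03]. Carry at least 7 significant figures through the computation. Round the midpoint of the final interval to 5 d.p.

f(0.195000) = -9.663014, f(3.030000) = 52.812615 (opposite signs)
step 1: m = 1.612500, f(m) = -1.812774 < 0 → root in [1.612500, 3.030000]
step 2: m = 2.321250, f(m) = 13.749828 > 0 → root in [1.612500, 2.321250]
step 3: m = 1.966875, f(m) = 4.159819 > 0 → root in [1.612500, 1.966875]
step 4: m = 1.789687, f(m) = 0.815899 > 0 → root in [1.612500, 1.789687]
Midpoint of [1.612500, 1.789687] = 1.701094

1.70109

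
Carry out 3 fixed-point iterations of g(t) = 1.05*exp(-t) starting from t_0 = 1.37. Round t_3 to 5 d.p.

t_1 = g(1.370000) = 0.266812
t_2 = g(0.266812) = 0.804108
t_3 = g(0.804108) = 0.469861

0.46986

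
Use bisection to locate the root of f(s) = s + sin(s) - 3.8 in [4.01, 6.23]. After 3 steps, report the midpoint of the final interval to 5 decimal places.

f(4.010000) = -0.553301, f(6.230000) = 2.376840 (opposite signs)
step 1: m = 5.120000, f(m) = 0.401930 > 0 → root in [4.010000, 5.120000]
step 2: m = 4.565000, f(m) = -0.224158 < 0 → root in [4.565000, 5.120000]
step 3: m = 4.842500, f(m) = 0.050953 > 0 → root in [4.565000, 4.842500]
Midpoint of [4.565000, 4.842500] = 4.703750

4.70375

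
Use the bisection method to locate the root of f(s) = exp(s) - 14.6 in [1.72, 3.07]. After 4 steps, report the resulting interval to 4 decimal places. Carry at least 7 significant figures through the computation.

f(1.720000) = -9.015472, f(3.070000) = 6.941903 (opposite signs)
step 1: m = 2.395000, f(m) = -3.631802 < 0 → root in [2.395000, 3.070000]
step 2: m = 2.732500, f(m) = 0.771267 > 0 → root in [2.395000, 2.732500]
step 3: m = 2.563750, f(m) = -1.615582 < 0 → root in [2.563750, 2.732500]
step 4: m = 2.648125, f(m) = -0.472475 < 0 → root in [2.648125, 2.732500]

[2.6481, 2.7325]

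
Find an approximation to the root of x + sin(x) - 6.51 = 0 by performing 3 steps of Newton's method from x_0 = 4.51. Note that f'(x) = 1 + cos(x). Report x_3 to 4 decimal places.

13.7588

x_0 = 4.510000: f = -2.979589, f' = 0.798990 → x_1 = 4.510000 - (-2.979589)/(0.798990) = 8.239195
x_1 = 8.239195: f = 2.655913, f' = 0.624243 → x_2 = 8.239195 - (2.655913)/(0.624243) = 3.984581
x_2 = 3.984581: f = -3.272054, f' = 0.334765 → x_3 = 3.984581 - (-3.272054)/(0.334765) = 13.758758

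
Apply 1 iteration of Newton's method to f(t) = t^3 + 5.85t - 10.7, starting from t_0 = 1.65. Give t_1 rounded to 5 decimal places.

f'(t) = 3t^2 + 5.85
t_0 = 1.650000: f = 3.444625, f' = 14.017500 → t_1 = 1.650000 - (3.444625)/(14.017500) = 1.404263

1.40426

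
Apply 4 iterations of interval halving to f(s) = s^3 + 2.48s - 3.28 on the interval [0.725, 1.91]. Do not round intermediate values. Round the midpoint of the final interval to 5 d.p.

0.98422

f(0.725000) = -1.100922, f(1.910000) = 8.424671 (opposite signs)
step 1: m = 1.317500, f(m) = 2.274325 > 0 → root in [0.725000, 1.317500]
step 2: m = 1.021250, f(m) = 0.317814 > 0 → root in [0.725000, 1.021250]
step 3: m = 0.873125, f(m) = -0.449026 < 0 → root in [0.873125, 1.021250]
step 4: m = 0.947187, f(m) = -0.081192 < 0 → root in [0.947187, 1.021250]
Midpoint of [0.947187, 1.021250] = 0.984219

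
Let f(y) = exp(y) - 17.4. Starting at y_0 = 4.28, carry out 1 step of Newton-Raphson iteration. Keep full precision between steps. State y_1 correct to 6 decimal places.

Newton update: y ← y − f(y)/f'(y).
f'(y) = exp(y)
y_0 = 4.280000: f = 54.840440, f' = 72.240440 → y_1 = 4.280000 - (54.840440)/(72.240440) = 3.520862

3.520862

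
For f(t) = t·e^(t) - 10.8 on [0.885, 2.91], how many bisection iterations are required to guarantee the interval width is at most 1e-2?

8

Initial width b − a = 2.91 − 0.885 = 2.025000.
After n steps the width is (b−a)/2^n; need (b−a)/2^n ≤ 1e-2.
So n ≥ log₂(2.025000/1e-2) = log₂(202.5000) ≈ 7.6618.
Hence n = 8.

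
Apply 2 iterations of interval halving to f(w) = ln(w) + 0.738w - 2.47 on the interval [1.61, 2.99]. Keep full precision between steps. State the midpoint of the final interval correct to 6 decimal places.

2.127500

f(1.610000) = -0.805586, f(2.990000) = 0.831893 (opposite signs)
step 1: m = 2.300000, f(m) = 0.060309 > 0 → root in [1.610000, 2.300000]
step 2: m = 1.955000, f(m) = -0.356820 < 0 → root in [1.955000, 2.300000]
Midpoint of [1.955000, 2.300000] = 2.127500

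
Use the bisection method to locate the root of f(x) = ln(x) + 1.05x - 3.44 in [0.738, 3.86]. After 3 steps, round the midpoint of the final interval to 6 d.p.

f(0.738000) = -2.968911, f(3.860000) = 1.963667 (opposite signs)
step 1: m = 2.299000, f(m) = -0.193576 < 0 → root in [2.299000, 3.860000]
step 2: m = 3.079500, f(m) = 0.918242 > 0 → root in [2.299000, 3.079500]
step 3: m = 2.689250, f(m) = 0.372975 > 0 → root in [2.299000, 2.689250]
Midpoint of [2.299000, 2.689250] = 2.494125

2.494125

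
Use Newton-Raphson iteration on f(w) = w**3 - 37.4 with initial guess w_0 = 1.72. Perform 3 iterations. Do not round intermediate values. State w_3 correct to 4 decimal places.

f'(w) = 3w**2
w_0 = 1.720000: f = -32.311552, f' = 8.875200 → w_1 = 1.720000 - (-32.311552)/(8.875200) = 5.360656
w_1 = 5.360656: f = 116.647221, f' = 86.209905 → w_2 = 5.360656 - (116.647221)/(86.209905) = 4.007596
w_2 = 4.007596: f = 26.965285, f' = 48.182469 → w_3 = 4.007596 - (26.965285)/(48.182469) = 3.447946

3.4479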